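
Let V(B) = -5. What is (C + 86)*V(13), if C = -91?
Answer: 25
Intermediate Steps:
(C + 86)*V(13) = (-91 + 86)*(-5) = -5*(-5) = 25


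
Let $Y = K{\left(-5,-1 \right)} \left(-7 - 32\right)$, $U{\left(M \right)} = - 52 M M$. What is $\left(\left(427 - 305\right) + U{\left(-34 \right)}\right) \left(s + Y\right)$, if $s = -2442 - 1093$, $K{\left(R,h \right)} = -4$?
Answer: $202706210$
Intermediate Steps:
$s = -3535$ ($s = -2442 - 1093 = -3535$)
$U{\left(M \right)} = - 52 M^{2}$
$Y = 156$ ($Y = - 4 \left(-7 - 32\right) = \left(-4\right) \left(-39\right) = 156$)
$\left(\left(427 - 305\right) + U{\left(-34 \right)}\right) \left(s + Y\right) = \left(\left(427 - 305\right) - 52 \left(-34\right)^{2}\right) \left(-3535 + 156\right) = \left(\left(427 - 305\right) - 60112\right) \left(-3379\right) = \left(122 - 60112\right) \left(-3379\right) = \left(-59990\right) \left(-3379\right) = 202706210$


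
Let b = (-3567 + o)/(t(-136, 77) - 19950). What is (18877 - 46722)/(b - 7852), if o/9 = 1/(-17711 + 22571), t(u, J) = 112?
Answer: 298290119400/84112780861 ≈ 3.5463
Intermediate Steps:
o = 1/540 (o = 9/(-17711 + 22571) = 9/4860 = 9*(1/4860) = 1/540 ≈ 0.0018519)
b = 1926179/10712520 (b = (-3567 + 1/540)/(112 - 19950) = -1926179/540/(-19838) = -1926179/540*(-1/19838) = 1926179/10712520 ≈ 0.17981)
(18877 - 46722)/(b - 7852) = (18877 - 46722)/(1926179/10712520 - 7852) = -27845/(-84112780861/10712520) = -27845*(-10712520/84112780861) = 298290119400/84112780861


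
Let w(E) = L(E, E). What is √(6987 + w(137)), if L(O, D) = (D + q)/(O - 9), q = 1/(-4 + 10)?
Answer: √16100517/48 ≈ 83.595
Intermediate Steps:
q = ⅙ (q = 1/6 = ⅙ ≈ 0.16667)
L(O, D) = (⅙ + D)/(-9 + O) (L(O, D) = (D + ⅙)/(O - 9) = (⅙ + D)/(-9 + O))
w(E) = (⅙ + E)/(-9 + E)
√(6987 + w(137)) = √(6987 + (⅙ + 137)/(-9 + 137)) = √(6987 + (823/6)/128) = √(6987 + (1/128)*(823/6)) = √(6987 + 823/768) = √(5366839/768) = √16100517/48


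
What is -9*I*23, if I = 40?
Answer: -8280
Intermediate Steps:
-9*I*23 = -9*40*23 = -360*23 = -8280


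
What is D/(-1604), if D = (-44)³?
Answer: 21296/401 ≈ 53.107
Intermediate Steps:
D = -85184
D/(-1604) = -85184/(-1604) = -85184*(-1/1604) = 21296/401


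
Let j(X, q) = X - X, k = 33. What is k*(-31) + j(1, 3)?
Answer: -1023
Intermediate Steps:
j(X, q) = 0
k*(-31) + j(1, 3) = 33*(-31) + 0 = -1023 + 0 = -1023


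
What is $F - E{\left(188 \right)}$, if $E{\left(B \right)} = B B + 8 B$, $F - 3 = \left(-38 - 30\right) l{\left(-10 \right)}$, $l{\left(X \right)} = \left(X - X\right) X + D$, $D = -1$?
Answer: $-36777$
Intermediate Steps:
$l{\left(X \right)} = -1$ ($l{\left(X \right)} = \left(X - X\right) X - 1 = 0 X - 1 = 0 - 1 = -1$)
$F = 71$ ($F = 3 + \left(-38 - 30\right) \left(-1\right) = 3 - -68 = 3 + 68 = 71$)
$E{\left(B \right)} = B^{2} + 8 B$
$F - E{\left(188 \right)} = 71 - 188 \left(8 + 188\right) = 71 - 188 \cdot 196 = 71 - 36848 = -36777$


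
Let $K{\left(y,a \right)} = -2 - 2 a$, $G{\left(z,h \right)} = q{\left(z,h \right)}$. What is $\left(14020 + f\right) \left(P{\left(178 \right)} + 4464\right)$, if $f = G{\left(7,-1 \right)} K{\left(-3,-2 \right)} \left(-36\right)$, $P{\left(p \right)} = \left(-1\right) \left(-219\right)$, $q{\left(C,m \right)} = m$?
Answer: $65992836$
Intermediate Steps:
$G{\left(z,h \right)} = h$
$P{\left(p \right)} = 219$
$f = 72$ ($f = - (-2 - -4) \left(-36\right) = - (-2 + 4) \left(-36\right) = \left(-1\right) 2 \left(-36\right) = \left(-2\right) \left(-36\right) = 72$)
$\left(14020 + f\right) \left(P{\left(178 \right)} + 4464\right) = \left(14020 + 72\right) \left(219 + 4464\right) = 14092 \cdot 4683 = 65992836$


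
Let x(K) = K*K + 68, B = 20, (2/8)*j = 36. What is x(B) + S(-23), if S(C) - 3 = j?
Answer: 615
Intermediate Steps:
j = 144 (j = 4*36 = 144)
S(C) = 147 (S(C) = 3 + 144 = 147)
x(K) = 68 + K**2 (x(K) = K**2 + 68 = 68 + K**2)
x(B) + S(-23) = (68 + 20**2) + 147 = (68 + 400) + 147 = 468 + 147 = 615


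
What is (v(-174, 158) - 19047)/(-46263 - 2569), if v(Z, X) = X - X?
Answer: 2721/6976 ≈ 0.39005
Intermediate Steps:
v(Z, X) = 0
(v(-174, 158) - 19047)/(-46263 - 2569) = (0 - 19047)/(-46263 - 2569) = -19047/(-48832) = -19047*(-1/48832) = 2721/6976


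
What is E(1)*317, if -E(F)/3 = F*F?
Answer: -951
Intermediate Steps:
E(F) = -3*F² (E(F) = -3*F*F = -3*F²)
E(1)*317 = -3*1²*317 = -3*1*317 = -3*317 = -951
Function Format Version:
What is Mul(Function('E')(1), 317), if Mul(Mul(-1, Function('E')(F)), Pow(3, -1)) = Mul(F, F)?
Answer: -951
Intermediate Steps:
Function('E')(F) = Mul(-3, Pow(F, 2)) (Function('E')(F) = Mul(-3, Mul(F, F)) = Mul(-3, Pow(F, 2)))
Mul(Function('E')(1), 317) = Mul(Mul(-3, Pow(1, 2)), 317) = Mul(Mul(-3, 1), 317) = Mul(-3, 317) = -951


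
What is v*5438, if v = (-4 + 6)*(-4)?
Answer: -43504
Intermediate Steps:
v = -8 (v = 2*(-4) = -8)
v*5438 = -8*5438 = -43504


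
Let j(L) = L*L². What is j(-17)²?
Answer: 24137569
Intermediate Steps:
j(L) = L³
j(-17)² = ((-17)³)² = (-4913)² = 24137569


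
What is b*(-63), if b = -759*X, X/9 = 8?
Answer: 3442824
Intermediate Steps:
X = 72 (X = 9*8 = 72)
b = -54648 (b = -759*72 = -54648)
b*(-63) = -54648*(-63) = 3442824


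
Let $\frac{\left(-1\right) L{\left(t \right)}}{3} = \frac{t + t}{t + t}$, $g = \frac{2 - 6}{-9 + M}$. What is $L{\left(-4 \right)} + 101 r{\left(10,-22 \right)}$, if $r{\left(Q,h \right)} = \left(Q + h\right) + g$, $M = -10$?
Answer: $- \frac{22681}{19} \approx -1193.7$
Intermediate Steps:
$g = \frac{4}{19}$ ($g = \frac{2 - 6}{-9 - 10} = - \frac{4}{-19} = \left(-4\right) \left(- \frac{1}{19}\right) = \frac{4}{19} \approx 0.21053$)
$L{\left(t \right)} = -3$ ($L{\left(t \right)} = - 3 \frac{t + t}{t + t} = - 3 \frac{2 t}{2 t} = - 3 \cdot 2 t \frac{1}{2 t} = \left(-3\right) 1 = -3$)
$r{\left(Q,h \right)} = \frac{4}{19} + Q + h$ ($r{\left(Q,h \right)} = \left(Q + h\right) + \frac{4}{19} = \frac{4}{19} + Q + h$)
$L{\left(-4 \right)} + 101 r{\left(10,-22 \right)} = -3 + 101 \left(\frac{4}{19} + 10 - 22\right) = -3 + 101 \left(- \frac{224}{19}\right) = -3 - \frac{22624}{19} = - \frac{22681}{19}$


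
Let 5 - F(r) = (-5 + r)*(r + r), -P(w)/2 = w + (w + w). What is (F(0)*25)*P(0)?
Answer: 0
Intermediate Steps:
P(w) = -6*w (P(w) = -2*(w + (w + w)) = -2*(w + 2*w) = -6*w)
F(r) = 5 - 2*r*(-5 + r) (F(r) = 5 - (-5 + r)*(r + r) = 5 - (-5 + r)*2*r = 5 - 2*r*(-5 + r))
(F(0)*25)*P(0) = ((5 - 2*0² + 10*0)*25)*(-6*0) = ((5 - 2*0 + 0)*25)*0 = ((5 + 0 + 0)*25)*0 = (5*25)*0 = 125*0 = 0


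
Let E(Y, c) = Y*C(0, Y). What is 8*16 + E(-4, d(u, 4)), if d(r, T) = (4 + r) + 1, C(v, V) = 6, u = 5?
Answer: 104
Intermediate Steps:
d(r, T) = 5 + r
E(Y, c) = 6*Y (E(Y, c) = Y*6 = 6*Y)
8*16 + E(-4, d(u, 4)) = 8*16 + 6*(-4) = 128 - 24 = 104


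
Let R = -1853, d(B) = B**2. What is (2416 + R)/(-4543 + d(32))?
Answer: -563/3519 ≈ -0.15999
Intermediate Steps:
(2416 + R)/(-4543 + d(32)) = (2416 - 1853)/(-4543 + 32**2) = 563/(-4543 + 1024) = 563/(-3519) = 563*(-1/3519) = -563/3519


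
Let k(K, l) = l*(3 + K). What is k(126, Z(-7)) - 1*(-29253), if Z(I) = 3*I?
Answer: 26544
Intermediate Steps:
k(126, Z(-7)) - 1*(-29253) = (3*(-7))*(3 + 126) - 1*(-29253) = -21*129 + 29253 = -2709 + 29253 = 26544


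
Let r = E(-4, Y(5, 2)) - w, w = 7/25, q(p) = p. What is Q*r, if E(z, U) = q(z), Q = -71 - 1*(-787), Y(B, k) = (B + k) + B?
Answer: -76612/25 ≈ -3064.5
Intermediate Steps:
w = 7/25 (w = 7*(1/25) = 7/25 ≈ 0.28000)
Y(B, k) = k + 2*B
Q = 716 (Q = -71 + 787 = 716)
E(z, U) = z
r = -107/25 (r = -4 - 1*7/25 = -4 - 7/25 = -107/25 ≈ -4.2800)
Q*r = 716*(-107/25) = -76612/25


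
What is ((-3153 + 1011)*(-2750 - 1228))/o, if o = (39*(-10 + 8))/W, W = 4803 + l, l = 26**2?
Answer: -598536918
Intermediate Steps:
l = 676
W = 5479 (W = 4803 + 676 = 5479)
o = -78/5479 (o = (39*(-10 + 8))/5479 = (39*(-2))*(1/5479) = -78*1/5479 = -78/5479 ≈ -0.014236)
((-3153 + 1011)*(-2750 - 1228))/o = ((-3153 + 1011)*(-2750 - 1228))/(-78/5479) = -2142*(-3978)*(-5479/78) = 8520876*(-5479/78) = -598536918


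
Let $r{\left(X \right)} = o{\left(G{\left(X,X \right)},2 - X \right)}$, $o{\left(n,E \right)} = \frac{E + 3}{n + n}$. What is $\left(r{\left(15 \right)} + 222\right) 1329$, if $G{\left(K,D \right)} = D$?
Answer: $294595$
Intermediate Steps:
$o{\left(n,E \right)} = \frac{3 + E}{2 n}$
$r{\left(X \right)} = \frac{5 - X}{2 X}$ ($r{\left(X \right)} = \frac{3 - \left(-2 + X\right)}{2 X} = \frac{5 - X}{2 X}$)
$\left(r{\left(15 \right)} + 222\right) 1329 = \left(\frac{5 - 15}{2 \cdot 15} + 222\right) 1329 = \left(\frac{1}{2} \cdot \frac{1}{15} \left(5 - 15\right) + 222\right) 1329 = \left(\frac{1}{2} \cdot \frac{1}{15} \left(-10\right) + 222\right) 1329 = \left(- \frac{1}{3} + 222\right) 1329 = \frac{665}{3} \cdot 1329 = 294595$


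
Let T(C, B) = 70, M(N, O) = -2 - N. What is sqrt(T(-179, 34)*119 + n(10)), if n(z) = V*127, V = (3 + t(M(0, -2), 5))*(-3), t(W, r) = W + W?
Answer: sqrt(8711) ≈ 93.333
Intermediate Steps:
t(W, r) = 2*W
V = 3 (V = (3 + 2*(-2 - 1*0))*(-3) = (3 + 2*(-2 + 0))*(-3) = (3 + 2*(-2))*(-3) = (3 - 4)*(-3) = -1*(-3) = 3)
n(z) = 381 (n(z) = 3*127 = 381)
sqrt(T(-179, 34)*119 + n(10)) = sqrt(70*119 + 381) = sqrt(8330 + 381) = sqrt(8711)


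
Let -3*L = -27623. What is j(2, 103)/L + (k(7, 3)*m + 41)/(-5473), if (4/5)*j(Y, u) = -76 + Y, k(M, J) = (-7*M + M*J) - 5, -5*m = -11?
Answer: -6458707/1511806790 ≈ -0.0042722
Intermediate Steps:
L = 27623/3 (L = -⅓*(-27623) = 27623/3 ≈ 9207.7)
m = 11/5 (m = -⅕*(-11) = 11/5 ≈ 2.2000)
k(M, J) = -5 - 7*M + J*M (k(M, J) = (-7*M + J*M) - 5 = -5 - 7*M + J*M)
j(Y, u) = -95 + 5*Y/4 (j(Y, u) = 5*(-76 + Y)/4 = -95 + 5*Y/4)
j(2, 103)/L + (k(7, 3)*m + 41)/(-5473) = (-95 + (5/4)*2)/(27623/3) + ((-5 - 7*7 + 3*7)*(11/5) + 41)/(-5473) = (-95 + 5/2)*(3/27623) + ((-5 - 49 + 21)*(11/5) + 41)*(-1/5473) = -185/2*3/27623 + (-33*11/5 + 41)*(-1/5473) = -555/55246 + (-363/5 + 41)*(-1/5473) = -555/55246 - 158/5*(-1/5473) = -555/55246 + 158/27365 = -6458707/1511806790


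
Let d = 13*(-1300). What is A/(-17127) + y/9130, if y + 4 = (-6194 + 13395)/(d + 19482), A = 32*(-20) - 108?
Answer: 1598140141/36704188620 ≈ 0.043541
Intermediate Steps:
d = -16900
A = -748 (A = -640 - 108 = -748)
y = -3127/2582 (y = -4 + (-6194 + 13395)/(-16900 + 19482) = -4 + 7201/2582 = -3127/2582 ≈ -1.2111)
A/(-17127) + y/9130 = -748/(-17127) - 3127/2582/9130 = -748*(-1/17127) - 3127/2582*1/9130 = 68/1557 - 3127/23573660 = 1598140141/36704188620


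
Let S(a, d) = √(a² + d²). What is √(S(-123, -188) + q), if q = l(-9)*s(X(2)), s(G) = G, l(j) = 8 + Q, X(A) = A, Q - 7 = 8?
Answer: √(46 + √50473) ≈ 16.452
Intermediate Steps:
Q = 15 (Q = 7 + 8 = 15)
l(j) = 23 (l(j) = 8 + 15 = 23)
q = 46 (q = 23*2 = 46)
√(S(-123, -188) + q) = √(√((-123)² + (-188)²) + 46) = √(√(15129 + 35344) + 46) = √(√50473 + 46) = √(46 + √50473)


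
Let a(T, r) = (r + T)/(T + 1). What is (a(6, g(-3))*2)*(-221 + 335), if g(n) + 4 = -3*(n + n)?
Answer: 4560/7 ≈ 651.43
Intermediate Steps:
g(n) = -4 - 6*n (g(n) = -4 - 3*(n + n) = -4 - 6*n)
a(T, r) = (T + r)/(1 + T)
(a(6, g(-3))*2)*(-221 + 335) = (((6 + (-4 - 6*(-3)))/(1 + 6))*2)*(-221 + 335) = (((6 + (-4 + 18))/7)*2)*114 = (((6 + 14)/7)*2)*114 = (((⅐)*20)*2)*114 = ((20/7)*2)*114 = (40/7)*114 = 4560/7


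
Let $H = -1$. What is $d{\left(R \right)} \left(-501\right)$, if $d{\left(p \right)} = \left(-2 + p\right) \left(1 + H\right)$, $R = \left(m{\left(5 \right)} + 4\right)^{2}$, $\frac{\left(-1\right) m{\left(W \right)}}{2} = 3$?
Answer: $0$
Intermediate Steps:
$m{\left(W \right)} = -6$ ($m{\left(W \right)} = \left(-2\right) 3 = -6$)
$R = 4$ ($R = \left(-6 + 4\right)^{2} = \left(-2\right)^{2} = 4$)
$d{\left(p \right)} = 0$ ($d{\left(p \right)} = \left(-2 + p\right) \left(1 - 1\right) = \left(-2 + p\right) 0 = 0$)
$d{\left(R \right)} \left(-501\right) = 0 \left(-501\right) = 0$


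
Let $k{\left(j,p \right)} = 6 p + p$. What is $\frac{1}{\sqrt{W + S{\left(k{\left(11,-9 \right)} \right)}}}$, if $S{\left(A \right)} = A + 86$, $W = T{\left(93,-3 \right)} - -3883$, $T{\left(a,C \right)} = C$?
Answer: $\frac{\sqrt{3903}}{3903} \approx 0.016007$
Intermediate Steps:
$W = 3880$ ($W = -3 - -3883 = -3 + 3883 = 3880$)
$k{\left(j,p \right)} = 7 p$
$S{\left(A \right)} = 86 + A$
$\frac{1}{\sqrt{W + S{\left(k{\left(11,-9 \right)} \right)}}} = \frac{1}{\sqrt{3880 + \left(86 + 7 \left(-9\right)\right)}} = \frac{1}{\sqrt{3880 + \left(86 - 63\right)}} = \frac{1}{\sqrt{3880 + 23}} = \frac{1}{\sqrt{3903}} = \frac{\sqrt{3903}}{3903}$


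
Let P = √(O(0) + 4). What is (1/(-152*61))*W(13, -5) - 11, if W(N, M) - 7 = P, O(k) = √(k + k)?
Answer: -102001/9272 ≈ -11.001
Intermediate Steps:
O(k) = √2*√k (O(k) = √(2*k) = √2*√k)
P = 2 (P = √(√2*√0 + 4) = √(√2*0 + 4) = √(0 + 4) = √4 = 2)
W(N, M) = 9 (W(N, M) = 7 + 2 = 9)
(1/(-152*61))*W(13, -5) - 11 = (1/(-152*61))*9 - 11 = -1/152*1/61*9 - 11 = -1/9272*9 - 11 = -9/9272 - 11 = -102001/9272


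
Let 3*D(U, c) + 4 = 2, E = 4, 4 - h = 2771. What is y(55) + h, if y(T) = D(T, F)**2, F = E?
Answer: -24899/9 ≈ -2766.6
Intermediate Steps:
h = -2767 (h = 4 - 1*2771 = 4 - 2771 = -2767)
F = 4
D(U, c) = -2/3 (D(U, c) = -4/3 + (1/3)*2 = -4/3 + 2/3 = -2/3)
y(T) = 4/9 (y(T) = (-2/3)**2 = 4/9)
y(55) + h = 4/9 - 2767 = -24899/9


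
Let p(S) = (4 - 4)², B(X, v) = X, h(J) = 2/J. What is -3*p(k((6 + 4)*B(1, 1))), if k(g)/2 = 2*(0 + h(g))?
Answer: 0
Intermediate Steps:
k(g) = 8/g (k(g) = 2*(2*(0 + 2/g)) = 2*(2*(2/g)) = 2*(4/g) = 8/g)
p(S) = 0 (p(S) = 0² = 0)
-3*p(k((6 + 4)*B(1, 1))) = -3*0 = 0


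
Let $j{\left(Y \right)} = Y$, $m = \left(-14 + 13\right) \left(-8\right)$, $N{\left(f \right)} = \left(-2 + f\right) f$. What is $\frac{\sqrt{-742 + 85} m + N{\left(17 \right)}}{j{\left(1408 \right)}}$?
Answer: $\frac{255}{1408} + \frac{3 i \sqrt{73}}{176} \approx 0.18111 + 0.14564 i$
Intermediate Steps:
$N{\left(f \right)} = f \left(-2 + f\right)$
$m = 8$ ($m = \left(-1\right) \left(-8\right) = 8$)
$\frac{\sqrt{-742 + 85} m + N{\left(17 \right)}}{j{\left(1408 \right)}} = \frac{\sqrt{-742 + 85} \cdot 8 + 17 \left(-2 + 17\right)}{1408} = \left(\sqrt{-657} \cdot 8 + 17 \cdot 15\right) \frac{1}{1408} = \left(3 i \sqrt{73} \cdot 8 + 255\right) \frac{1}{1408} = \left(24 i \sqrt{73} + 255\right) \frac{1}{1408} = \left(255 + 24 i \sqrt{73}\right) \frac{1}{1408} = \frac{255}{1408} + \frac{3 i \sqrt{73}}{176}$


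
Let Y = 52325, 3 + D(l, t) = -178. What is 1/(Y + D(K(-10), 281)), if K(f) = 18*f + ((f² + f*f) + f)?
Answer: 1/52144 ≈ 1.9178e-5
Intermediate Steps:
K(f) = 2*f² + 19*f (K(f) = 18*f + ((f² + f²) + f) = 18*f + (2*f² + f) = 18*f + (f + 2*f²) = 2*f² + 19*f)
D(l, t) = -181 (D(l, t) = -3 - 178 = -181)
1/(Y + D(K(-10), 281)) = 1/(52325 - 181) = 1/52144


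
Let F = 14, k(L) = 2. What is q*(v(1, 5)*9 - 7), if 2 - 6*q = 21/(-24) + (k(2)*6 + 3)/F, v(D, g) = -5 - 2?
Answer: -505/24 ≈ -21.042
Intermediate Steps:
v(D, g) = -7
q = 101/336 (q = ⅓ - (21/(-24) + (2*6 + 3)/14)/6 = ⅓ - (21*(-1/24) + (12 + 3)*(1/14))/6 = ⅓ - (-7/8 + 15*(1/14))/6 = ⅓ - (-7/8 + 15/14)/6 = ⅓ - ⅙*11/56 = ⅓ - 11/336 = 101/336 ≈ 0.30060)
q*(v(1, 5)*9 - 7) = 101*(-7*9 - 7)/336 = 101*(-63 - 7)/336 = (101/336)*(-70) = -505/24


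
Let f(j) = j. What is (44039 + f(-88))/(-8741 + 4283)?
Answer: -43951/4458 ≈ -9.8589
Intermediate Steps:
(44039 + f(-88))/(-8741 + 4283) = (44039 - 88)/(-8741 + 4283) = 43951/(-4458) = 43951*(-1/4458) = -43951/4458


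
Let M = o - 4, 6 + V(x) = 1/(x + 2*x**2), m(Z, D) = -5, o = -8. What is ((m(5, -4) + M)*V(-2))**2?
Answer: 354025/36 ≈ 9834.0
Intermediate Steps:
V(x) = -6 + 1/(x + 2*x**2)
M = -12 (M = -8 - 4 = -12)
((m(5, -4) + M)*V(-2))**2 = ((-5 - 12)*((1 - 12*(-2)**2 - 6*(-2))/((-2)*(1 + 2*(-2)))))**2 = (-(-17)*(1 - 12*4 + 12)/(2*(1 - 4)))**2 = (-(-17)*(1 - 48 + 12)/(2*(-3)))**2 = (-(-17)*(-1)*(-35)/(2*3))**2 = (-17*(-35/6))**2 = (595/6)**2 = 354025/36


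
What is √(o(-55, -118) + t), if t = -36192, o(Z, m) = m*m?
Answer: 2*I*√5567 ≈ 149.22*I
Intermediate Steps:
o(Z, m) = m²
√(o(-55, -118) + t) = √((-118)² - 36192) = √(13924 - 36192) = √(-22268) = 2*I*√5567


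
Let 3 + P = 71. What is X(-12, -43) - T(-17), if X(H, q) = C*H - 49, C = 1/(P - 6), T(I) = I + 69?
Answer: -3137/31 ≈ -101.19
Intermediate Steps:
P = 68 (P = -3 + 71 = 68)
T(I) = 69 + I
C = 1/62 (C = 1/(68 - 6) = 1/62 ≈ 0.016129)
X(H, q) = -49 + H/62 (X(H, q) = H/62 - 49 = -49 + H/62)
X(-12, -43) - T(-17) = (-49 + (1/62)*(-12)) - (69 - 17) = (-49 - 6/31) - 1*52 = -1525/31 - 52 = -3137/31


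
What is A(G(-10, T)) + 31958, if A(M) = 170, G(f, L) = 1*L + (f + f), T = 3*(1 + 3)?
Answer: 32128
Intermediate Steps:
T = 12 (T = 3*4 = 12)
G(f, L) = L + 2*f
A(G(-10, T)) + 31958 = 170 + 31958 = 32128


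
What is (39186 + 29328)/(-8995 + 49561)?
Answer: 11419/6761 ≈ 1.6890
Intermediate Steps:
(39186 + 29328)/(-8995 + 49561) = 68514/40566 = 68514*(1/40566) = 11419/6761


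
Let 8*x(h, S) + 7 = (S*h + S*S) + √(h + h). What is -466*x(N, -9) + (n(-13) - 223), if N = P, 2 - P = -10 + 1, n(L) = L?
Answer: 4881/4 - 233*√22/4 ≈ 947.03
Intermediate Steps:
P = 11 (P = 2 - (-10 + 1) = 2 - 1*(-9) = 2 + 9 = 11)
N = 11
x(h, S) = -7/8 + S²/8 + S*h/8 + √2*√h/8 (x(h, S) = -7/8 + ((S*h + S*S) + √(h + h))/8 = -7/8 + ((S*h + S²) + √(2*h))/8 = -7/8 + ((S² + S*h) + √2*√h)/8 = -7/8 + (S² + S*h + √2*√h)/8 = -7/8 + (S²/8 + S*h/8 + √2*√h/8) = -7/8 + S²/8 + S*h/8 + √2*√h/8)
-466*x(N, -9) + (n(-13) - 223) = -466*(-7/8 + (⅛)*(-9)² + (⅛)*(-9)*11 + √2*√11/8) + (-13 - 223) = -466*(-7/8 + (⅛)*81 - 99/8 + √22/8) - 236 = -466*(-7/8 + 81/8 - 99/8 + √22/8) - 236 = -466*(-25/8 + √22/8) - 236 = (5825/4 - 233*√22/4) - 236 = 4881/4 - 233*√22/4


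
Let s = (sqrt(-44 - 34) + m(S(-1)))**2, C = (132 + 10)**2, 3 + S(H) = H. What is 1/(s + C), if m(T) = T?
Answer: I/(2*(4*sqrt(78) + 10051*I)) ≈ 4.9746e-5 + 1.7485e-7*I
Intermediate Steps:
S(H) = -3 + H
C = 20164 (C = 142**2 = 20164)
s = (-4 + I*sqrt(78))**2 (s = (sqrt(-44 - 34) + (-3 - 1))**2 = (sqrt(-78) - 4)**2 = (I*sqrt(78) - 4)**2 = (-4 + I*sqrt(78))**2 ≈ -62.0 - 70.654*I)
1/(s + C) = 1/((4 - I*sqrt(78))**2 + 20164) = 1/(20164 + (4 - I*sqrt(78))**2)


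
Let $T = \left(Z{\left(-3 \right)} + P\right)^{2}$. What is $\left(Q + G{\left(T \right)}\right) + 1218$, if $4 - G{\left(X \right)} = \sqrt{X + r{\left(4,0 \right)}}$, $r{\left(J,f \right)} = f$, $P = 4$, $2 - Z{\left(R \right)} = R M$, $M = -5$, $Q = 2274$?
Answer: $3487$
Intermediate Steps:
$Z{\left(R \right)} = 2 + 5 R$ ($Z{\left(R \right)} = 2 - R \left(-5\right) = 2 - - 5 R = 2 + 5 R$)
$T = 81$ ($T = \left(\left(2 + 5 \left(-3\right)\right) + 4\right)^{2} = \left(\left(2 - 15\right) + 4\right)^{2} = \left(-13 + 4\right)^{2} = \left(-9\right)^{2} = 81$)
$G{\left(X \right)} = 4 - \sqrt{X}$ ($G{\left(X \right)} = 4 - \sqrt{X + 0} = 4 - \sqrt{X}$)
$\left(Q + G{\left(T \right)}\right) + 1218 = \left(2274 + \left(4 - \sqrt{81}\right)\right) + 1218 = \left(2274 + \left(4 - 9\right)\right) + 1218 = \left(2274 - 5\right) + 1218 = 2269 + 1218 = 3487$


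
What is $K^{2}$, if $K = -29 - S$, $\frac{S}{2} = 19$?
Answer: $4489$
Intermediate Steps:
$S = 38$ ($S = 2 \cdot 19 = 38$)
$K = -67$ ($K = -29 - 38 = -67$)
$K^{2} = \left(-67\right)^{2} = 4489$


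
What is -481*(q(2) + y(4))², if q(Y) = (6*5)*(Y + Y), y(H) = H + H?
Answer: -7880704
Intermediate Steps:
y(H) = 2*H
q(Y) = 60*Y (q(Y) = 30*(2*Y) = 60*Y)
-481*(q(2) + y(4))² = -481*(60*2 + 2*4)² = -481*(120 + 8)² = -481*128² = -481*16384 = -7880704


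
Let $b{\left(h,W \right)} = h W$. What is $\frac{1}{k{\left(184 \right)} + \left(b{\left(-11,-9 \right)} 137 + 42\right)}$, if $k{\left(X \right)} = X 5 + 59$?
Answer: $\frac{1}{14584} \approx 6.8568 \cdot 10^{-5}$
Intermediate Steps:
$k{\left(X \right)} = 59 + 5 X$ ($k{\left(X \right)} = 5 X + 59 = 59 + 5 X$)
$b{\left(h,W \right)} = W h$
$\frac{1}{k{\left(184 \right)} + \left(b{\left(-11,-9 \right)} 137 + 42\right)} = \frac{1}{\left(59 + 5 \cdot 184\right) + \left(\left(-9\right) \left(-11\right) 137 + 42\right)} = \frac{1}{\left(59 + 920\right) + \left(99 \cdot 137 + 42\right)} = \frac{1}{979 + \left(13563 + 42\right)} = \frac{1}{979 + 13605} = \frac{1}{14584}$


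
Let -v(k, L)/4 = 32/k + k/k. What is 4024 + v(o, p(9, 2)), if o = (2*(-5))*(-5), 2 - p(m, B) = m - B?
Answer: 100436/25 ≈ 4017.4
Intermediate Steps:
p(m, B) = 2 + B - m (p(m, B) = 2 - (m - B) = 2 + (B - m) = 2 + B - m)
o = 50 (o = -10*(-5) = 50)
v(k, L) = -4 - 128/k (v(k, L) = -4*(32/k + k/k) = -4*(32/k + 1) = -4*(1 + 32/k) = -4 - 128/k)
4024 + v(o, p(9, 2)) = 4024 + (-4 - 128/50) = 4024 + (-4 - 128*1/50) = 4024 + (-4 - 64/25) = 4024 - 164/25 = 100436/25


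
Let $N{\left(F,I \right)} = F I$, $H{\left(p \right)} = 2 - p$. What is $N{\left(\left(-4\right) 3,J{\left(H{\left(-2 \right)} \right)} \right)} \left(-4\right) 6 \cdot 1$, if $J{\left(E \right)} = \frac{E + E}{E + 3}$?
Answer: $\frac{2304}{7} \approx 329.14$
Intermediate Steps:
$J{\left(E \right)} = \frac{2 E}{3 + E}$
$N{\left(\left(-4\right) 3,J{\left(H{\left(-2 \right)} \right)} \right)} \left(-4\right) 6 \cdot 1 = \left(-4\right) 3 \frac{2 \left(2 - -2\right)}{3 + \left(2 - -2\right)} \left(-4\right) 6 \cdot 1 = - 12 \frac{2 \left(2 + 2\right)}{3 + \left(2 + 2\right)} \left(-4\right) 6 = - 12 \cdot 2 \cdot 4 \frac{1}{3 + 4} \left(-4\right) 6 = - 12 \cdot 2 \cdot 4 \cdot \frac{1}{7} \left(-4\right) 6 = \left(-12\right) \frac{8}{7} \left(-4\right) 6 = \left(- \frac{96}{7}\right) \left(-4\right) 6 = \frac{384}{7} \cdot 6 = \frac{2304}{7}$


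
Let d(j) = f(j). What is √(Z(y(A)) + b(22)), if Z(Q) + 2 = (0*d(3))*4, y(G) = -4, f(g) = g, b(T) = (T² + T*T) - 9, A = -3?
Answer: √957 ≈ 30.935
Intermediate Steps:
b(T) = -9 + 2*T² (b(T) = (T² + T²) - 9 = 2*T² - 9 = -9 + 2*T²)
d(j) = j
Z(Q) = -2 (Z(Q) = -2 + (0*3)*4 = -2 + 0*4 = -2 + 0 = -2)
√(Z(y(A)) + b(22)) = √(-2 + (-9 + 2*22²)) = √(-2 + (-9 + 2*484)) = √(-2 + (-9 + 968)) = √(-2 + 959) = √957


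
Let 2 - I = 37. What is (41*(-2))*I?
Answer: 2870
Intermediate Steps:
I = -35 (I = 2 - 1*37 = 2 - 37 = -35)
(41*(-2))*I = (41*(-2))*(-35) = -82*(-35) = 2870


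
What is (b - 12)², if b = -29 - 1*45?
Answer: 7396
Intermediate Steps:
b = -74 (b = -29 - 45 = -74)
(b - 12)² = (-74 - 12)² = (-86)² = 7396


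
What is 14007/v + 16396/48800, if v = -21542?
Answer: -41292371/131406200 ≈ -0.31423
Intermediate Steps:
14007/v + 16396/48800 = 14007/(-21542) + 16396/48800 = 14007*(-1/21542) + 16396*(1/48800) = -14007/21542 + 4099/12200 = -41292371/131406200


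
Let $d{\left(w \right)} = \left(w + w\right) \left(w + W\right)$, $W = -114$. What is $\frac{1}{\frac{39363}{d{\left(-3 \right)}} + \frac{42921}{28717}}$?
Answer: $\frac{516906}{29756867} \approx 0.017371$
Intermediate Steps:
$d{\left(w \right)} = 2 w \left(-114 + w\right)$ ($d{\left(w \right)} = \left(w + w\right) \left(w - 114\right) = 2 w \left(-114 + w\right)$)
$\frac{1}{\frac{39363}{d{\left(-3 \right)}} + \frac{42921}{28717}} = \frac{1}{\frac{39363}{2 \left(-3\right) \left(-114 - 3\right)} + \frac{42921}{28717}} = \frac{1}{\frac{39363}{2 \left(-3\right) \left(-117\right)} + 42921 \cdot \frac{1}{28717}} = \frac{1}{\frac{39363}{702} + \frac{42921}{28717}} = \frac{1}{39363 \cdot \frac{1}{702} + \frac{42921}{28717}} = \frac{1}{\frac{13121}{234} + \frac{42921}{28717}} = \frac{1}{\frac{29756867}{516906}} = \frac{516906}{29756867}$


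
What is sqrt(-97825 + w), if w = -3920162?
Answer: 3*I*sqrt(446443) ≈ 2004.5*I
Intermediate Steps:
sqrt(-97825 + w) = sqrt(-97825 - 3920162) = sqrt(-4017987) = 3*I*sqrt(446443)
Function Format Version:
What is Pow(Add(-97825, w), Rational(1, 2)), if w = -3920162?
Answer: Mul(3, I, Pow(446443, Rational(1, 2))) ≈ Mul(2004.5, I)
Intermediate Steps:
Pow(Add(-97825, w), Rational(1, 2)) = Pow(Add(-97825, -3920162), Rational(1, 2)) = Pow(-4017987, Rational(1, 2)) = Mul(3, I, Pow(446443, Rational(1, 2)))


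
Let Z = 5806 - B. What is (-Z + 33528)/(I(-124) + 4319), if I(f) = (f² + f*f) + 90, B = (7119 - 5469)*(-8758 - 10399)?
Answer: -31581328/35161 ≈ -898.19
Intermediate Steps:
B = -31609050 (B = 1650*(-19157) = -31609050)
I(f) = 90 + 2*f² (I(f) = (f² + f²) + 90 = 2*f² + 90 = 90 + 2*f²)
Z = 31614856 (Z = 5806 - 1*(-31609050) = 5806 + 31609050 = 31614856)
(-Z + 33528)/(I(-124) + 4319) = (-1*31614856 + 33528)/((90 + 2*(-124)²) + 4319) = (-31614856 + 33528)/((90 + 2*15376) + 4319) = -31581328/((90 + 30752) + 4319) = -31581328/(30842 + 4319) = -31581328/35161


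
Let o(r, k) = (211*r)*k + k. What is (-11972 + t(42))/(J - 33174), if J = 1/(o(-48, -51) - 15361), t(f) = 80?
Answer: 5959271472/16624022183 ≈ 0.35847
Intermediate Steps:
o(r, k) = k + 211*k*r (o(r, k) = 211*k*r + k = k + 211*k*r)
J = 1/501116 (J = 1/(-51*(1 + 211*(-48)) - 15361) = 1/(-51*(1 - 10128) - 15361) = 1/(-51*(-10127) - 15361) = 1/(516477 - 15361) = 1/501116 ≈ 1.9955e-6)
(-11972 + t(42))/(J - 33174) = (-11972 + 80)/(1/501116 - 33174) = -11892/(-16624022183/501116) = -11892*(-501116/16624022183) = 5959271472/16624022183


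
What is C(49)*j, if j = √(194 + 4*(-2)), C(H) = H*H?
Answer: 2401*√186 ≈ 32745.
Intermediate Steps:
C(H) = H²
j = √186 (j = √(194 - 8) = √186 ≈ 13.638)
C(49)*j = 49²*√186 = 2401*√186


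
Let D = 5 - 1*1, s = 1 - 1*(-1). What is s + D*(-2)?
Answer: -6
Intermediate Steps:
s = 2 (s = 1 + 1 = 2)
D = 4 (D = 5 - 1 = 4)
s + D*(-2) = 2 + 4*(-2) = 2 - 8 = -6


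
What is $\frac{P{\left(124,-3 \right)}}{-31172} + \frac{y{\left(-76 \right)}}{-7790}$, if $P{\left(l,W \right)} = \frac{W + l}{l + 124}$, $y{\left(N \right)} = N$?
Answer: $\frac{15436507}{1584784480} \approx 0.0097404$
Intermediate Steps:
$P{\left(l,W \right)} = \frac{W + l}{124 + l}$
$\frac{P{\left(124,-3 \right)}}{-31172} + \frac{y{\left(-76 \right)}}{-7790} = \frac{\frac{1}{124 + 124} \left(-3 + 124\right)}{-31172} - \frac{76}{-7790} = \frac{1}{248} \cdot 121 \left(- \frac{1}{31172}\right) - - \frac{2}{205} = \frac{1}{248} \cdot 121 \left(- \frac{1}{31172}\right) + \frac{2}{205} = \frac{121}{248} \left(- \frac{1}{31172}\right) + \frac{2}{205} = - \frac{121}{7730656} + \frac{2}{205} = \frac{15436507}{1584784480}$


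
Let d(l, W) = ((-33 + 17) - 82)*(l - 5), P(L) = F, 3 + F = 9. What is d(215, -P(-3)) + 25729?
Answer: 5149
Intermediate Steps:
F = 6 (F = -3 + 9 = 6)
P(L) = 6
d(l, W) = 490 - 98*l (d(l, W) = (-16 - 82)*(-5 + l) = -98*(-5 + l) = 490 - 98*l)
d(215, -P(-3)) + 25729 = (490 - 98*215) + 25729 = (490 - 21070) + 25729 = -20580 + 25729 = 5149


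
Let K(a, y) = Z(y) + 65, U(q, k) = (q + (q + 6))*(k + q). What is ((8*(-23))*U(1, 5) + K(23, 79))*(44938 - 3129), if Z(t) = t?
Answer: -363236592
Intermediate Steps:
U(q, k) = (6 + 2*q)*(k + q) (U(q, k) = (q + (6 + q))*(k + q) = (6 + 2*q)*(k + q))
K(a, y) = 65 + y (K(a, y) = y + 65 = 65 + y)
((8*(-23))*U(1, 5) + K(23, 79))*(44938 - 3129) = ((8*(-23))*(2*1**2 + 6*5 + 6*1 + 2*5*1) + (65 + 79))*(44938 - 3129) = (-184*(2*1 + 30 + 6 + 10) + 144)*41809 = (-184*(2 + 30 + 6 + 10) + 144)*41809 = (-184*48 + 144)*41809 = (-8832 + 144)*41809 = -8688*41809 = -363236592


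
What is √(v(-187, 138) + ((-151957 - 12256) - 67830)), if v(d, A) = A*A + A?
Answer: I*√212861 ≈ 461.37*I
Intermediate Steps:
v(d, A) = A + A² (v(d, A) = A² + A = A + A²)
√(v(-187, 138) + ((-151957 - 12256) - 67830)) = √(138*(1 + 138) + ((-151957 - 12256) - 67830)) = √(138*139 + (-164213 - 67830)) = √(19182 - 232043) = √(-212861) = I*√212861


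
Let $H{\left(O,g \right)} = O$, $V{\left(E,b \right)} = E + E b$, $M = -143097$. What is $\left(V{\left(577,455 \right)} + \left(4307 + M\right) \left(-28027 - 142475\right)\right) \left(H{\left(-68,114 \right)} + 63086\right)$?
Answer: $1491272804838456$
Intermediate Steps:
$\left(V{\left(577,455 \right)} + \left(4307 + M\right) \left(-28027 - 142475\right)\right) \left(H{\left(-68,114 \right)} + 63086\right) = \left(577 \left(1 + 455\right) + \left(4307 - 143097\right) \left(-28027 - 142475\right)\right) \left(-68 + 63086\right) = \left(577 \cdot 456 - -23663972580\right) 63018 = \left(263112 + 23663972580\right) 63018 = 23664235692 \cdot 63018 = 1491272804838456$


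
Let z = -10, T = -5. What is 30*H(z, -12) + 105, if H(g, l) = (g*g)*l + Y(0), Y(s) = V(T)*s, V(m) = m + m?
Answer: -35895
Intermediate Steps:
V(m) = 2*m
Y(s) = -10*s (Y(s) = (2*(-5))*s = -10*s)
H(g, l) = l*g² (H(g, l) = (g*g)*l - 10*0 = g²*l + 0 = l*g² + 0 = l*g²)
30*H(z, -12) + 105 = 30*(-12*(-10)²) + 105 = 30*(-12*100) + 105 = 30*(-1200) + 105 = -36000 + 105 = -35895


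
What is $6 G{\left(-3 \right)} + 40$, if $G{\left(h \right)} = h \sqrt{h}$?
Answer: $40 - 18 i \sqrt{3} \approx 40.0 - 31.177 i$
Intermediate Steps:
$G{\left(h \right)} = h^{\frac{3}{2}}$
$6 G{\left(-3 \right)} + 40 = 6 \left(-3\right)^{\frac{3}{2}} + 40 = 6 \left(- 3 i \sqrt{3}\right) + 40 = - 18 i \sqrt{3} + 40 = 40 - 18 i \sqrt{3}$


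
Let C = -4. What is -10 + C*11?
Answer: -54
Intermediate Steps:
-10 + C*11 = -10 - 4*11 = -10 - 44 = -54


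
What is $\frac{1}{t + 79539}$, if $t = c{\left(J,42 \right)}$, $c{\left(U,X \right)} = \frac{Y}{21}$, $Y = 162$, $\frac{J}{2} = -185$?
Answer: $\frac{7}{556827} \approx 1.2571 \cdot 10^{-5}$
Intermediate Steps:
$J = -370$ ($J = 2 \left(-185\right) = -370$)
$c{\left(U,X \right)} = \frac{54}{7}$ ($c{\left(U,X \right)} = \frac{162}{21} = 162 \cdot \frac{1}{21} = \frac{54}{7}$)
$t = \frac{54}{7} \approx 7.7143$
$\frac{1}{t + 79539} = \frac{1}{\frac{54}{7} + 79539} = \frac{1}{\frac{556827}{7}} = \frac{7}{556827}$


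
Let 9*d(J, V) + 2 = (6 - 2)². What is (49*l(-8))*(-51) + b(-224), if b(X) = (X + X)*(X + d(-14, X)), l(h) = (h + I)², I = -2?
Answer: -1352204/9 ≈ -1.5025e+5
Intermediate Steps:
d(J, V) = 14/9 (d(J, V) = -2/9 + (6 - 2)²/9 = -2/9 + (⅑)*4² = -2/9 + (⅑)*16 = -2/9 + 16/9 = 14/9)
l(h) = (-2 + h)² (l(h) = (h - 2)² = (-2 + h)²)
b(X) = 2*X*(14/9 + X) (b(X) = (X + X)*(X + 14/9) = (2*X)*(14/9 + X) = 2*X*(14/9 + X))
(49*l(-8))*(-51) + b(-224) = (49*(-2 - 8)²)*(-51) + (2/9)*(-224)*(14 + 9*(-224)) = (49*(-10)²)*(-51) + (2/9)*(-224)*(14 - 2016) = (49*100)*(-51) + (2/9)*(-224)*(-2002) = 4900*(-51) + 896896/9 = -249900 + 896896/9 = -1352204/9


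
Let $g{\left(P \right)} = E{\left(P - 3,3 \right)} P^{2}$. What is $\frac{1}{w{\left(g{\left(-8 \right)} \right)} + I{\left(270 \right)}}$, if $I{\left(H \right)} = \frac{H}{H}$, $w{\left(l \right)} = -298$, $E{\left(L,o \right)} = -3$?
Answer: $- \frac{1}{297} \approx -0.003367$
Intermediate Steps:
$g{\left(P \right)} = - 3 P^{2}$
$I{\left(H \right)} = 1$
$\frac{1}{w{\left(g{\left(-8 \right)} \right)} + I{\left(270 \right)}} = \frac{1}{-298 + 1} = \frac{1}{-297} = - \frac{1}{297}$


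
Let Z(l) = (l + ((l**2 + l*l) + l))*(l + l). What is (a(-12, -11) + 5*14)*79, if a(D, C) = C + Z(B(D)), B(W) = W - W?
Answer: 4661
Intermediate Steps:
B(W) = 0
Z(l) = 2*l*(2*l + 2*l**2) (Z(l) = (l + ((l**2 + l**2) + l))*(2*l) = (l + (2*l**2 + l))*(2*l) = (l + (l + 2*l**2))*(2*l) = (2*l + 2*l**2)*(2*l) = 2*l*(2*l + 2*l**2))
a(D, C) = C (a(D, C) = C + 4*0**2*(1 + 0) = C + 4*0*1 = C + 0 = C)
(a(-12, -11) + 5*14)*79 = (-11 + 5*14)*79 = (-11 + 70)*79 = 59*79 = 4661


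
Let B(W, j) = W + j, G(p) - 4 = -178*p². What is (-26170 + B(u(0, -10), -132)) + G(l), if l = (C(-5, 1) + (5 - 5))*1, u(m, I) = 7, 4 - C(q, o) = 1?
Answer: -27893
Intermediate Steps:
C(q, o) = 3 (C(q, o) = 4 - 1*1 = 4 - 1 = 3)
l = 3 (l = (3 + (5 - 5))*1 = (3 + 0)*1 = 3*1 = 3)
G(p) = 4 - 178*p²
(-26170 + B(u(0, -10), -132)) + G(l) = (-26170 + (7 - 132)) + (4 - 178*3²) = (-26170 - 125) + (4 - 178*9) = -26295 + (4 - 1602) = -26295 - 1598 = -27893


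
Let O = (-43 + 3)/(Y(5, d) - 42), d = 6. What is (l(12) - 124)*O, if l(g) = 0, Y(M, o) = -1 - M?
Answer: -310/3 ≈ -103.33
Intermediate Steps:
O = ⅚ (O = (-43 + 3)/((-1 - 1*5) - 42) = -40/((-1 - 5) - 42) = -40/(-6 - 42) = -40/(-48) = -40*(-1/48) = ⅚ ≈ 0.83333)
(l(12) - 124)*O = (0 - 124)*(⅚) = -124*⅚ = -310/3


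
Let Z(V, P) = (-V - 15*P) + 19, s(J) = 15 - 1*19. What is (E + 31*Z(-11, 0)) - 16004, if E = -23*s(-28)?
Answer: -14982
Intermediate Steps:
s(J) = -4 (s(J) = 15 - 19 = -4)
E = 92 (E = -23*(-4) = 92)
Z(V, P) = 19 - V - 15*P
(E + 31*Z(-11, 0)) - 16004 = (92 + 31*(19 - 1*(-11) - 15*0)) - 16004 = (92 + 31*(19 + 11 + 0)) - 16004 = (92 + 31*30) - 16004 = (92 + 930) - 16004 = 1022 - 16004 = -14982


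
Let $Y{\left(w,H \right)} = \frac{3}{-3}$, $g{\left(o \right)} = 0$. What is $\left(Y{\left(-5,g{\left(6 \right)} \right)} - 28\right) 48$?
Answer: $-1392$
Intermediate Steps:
$Y{\left(w,H \right)} = -1$ ($Y{\left(w,H \right)} = 3 \left(- \frac{1}{3}\right) = -1$)
$\left(Y{\left(-5,g{\left(6 \right)} \right)} - 28\right) 48 = \left(-1 - 28\right) 48 = \left(-29\right) 48 = -1392$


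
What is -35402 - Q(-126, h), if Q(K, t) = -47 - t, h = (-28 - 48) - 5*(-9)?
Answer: -35386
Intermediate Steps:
h = -31 (h = -76 + 45 = -31)
-35402 - Q(-126, h) = -35402 - (-47 - 1*(-31)) = -35402 - (-47 + 31) = -35402 - 1*(-16) = -35402 + 16 = -35386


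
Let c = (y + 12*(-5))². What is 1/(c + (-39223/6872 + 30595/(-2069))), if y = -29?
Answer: 14218168/112330707501 ≈ 0.00012657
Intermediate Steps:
c = 7921 (c = (-29 + 12*(-5))² = (-29 - 60)² = (-89)² = 7921)
1/(c + (-39223/6872 + 30595/(-2069))) = 1/(7921 + (-39223/6872 + 30595/(-2069))) = 1/(7921 + (-39223*1/6872 + 30595*(-1/2069))) = 1/(7921 + (-39223/6872 - 30595/2069)) = 1/(7921 - 291401227/14218168) = 1/(112330707501/14218168) = 14218168/112330707501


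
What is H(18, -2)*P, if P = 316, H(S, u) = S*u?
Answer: -11376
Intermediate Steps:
H(18, -2)*P = (18*(-2))*316 = -36*316 = -11376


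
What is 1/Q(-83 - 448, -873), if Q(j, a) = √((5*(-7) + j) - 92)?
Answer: -I*√658/658 ≈ -0.038984*I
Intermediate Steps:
Q(j, a) = √(-127 + j) (Q(j, a) = √((-35 + j) - 92) = √(-127 + j))
1/Q(-83 - 448, -873) = 1/(√(-127 + (-83 - 448))) = 1/(√(-127 - 531)) = 1/(√(-658)) = 1/(I*√658) = -I*√658/658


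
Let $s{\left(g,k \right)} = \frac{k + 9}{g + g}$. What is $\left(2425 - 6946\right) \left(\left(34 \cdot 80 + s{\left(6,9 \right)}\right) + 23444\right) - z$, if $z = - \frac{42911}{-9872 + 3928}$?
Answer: $- \frac{703140919283}{5944} \approx -1.1829 \cdot 10^{8}$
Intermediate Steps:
$s{\left(g,k \right)} = \frac{9 + k}{2 g}$
$z = \frac{42911}{5944}$ ($z = - \frac{42911}{-5944} = \left(-42911\right) \left(- \frac{1}{5944}\right) = \frac{42911}{5944} \approx 7.2192$)
$\left(2425 - 6946\right) \left(\left(34 \cdot 80 + s{\left(6,9 \right)}\right) + 23444\right) - z = \left(2425 - 6946\right) \left(\left(34 \cdot 80 + \frac{9 + 9}{2 \cdot 6}\right) + 23444\right) - \frac{42911}{5944} = - 4521 \left(\left(2720 + \frac{1}{2} \cdot \frac{1}{6} \cdot 18\right) + 23444\right) - \frac{42911}{5944} = - 4521 \left(\left(2720 + \frac{3}{2}\right) + 23444\right) - \frac{42911}{5944} = - 4521 \left(\frac{5443}{2} + 23444\right) - \frac{42911}{5944} = \left(-4521\right) \frac{52331}{2} - \frac{42911}{5944} = - \frac{236588451}{2} - \frac{42911}{5944} = - \frac{703140919283}{5944}$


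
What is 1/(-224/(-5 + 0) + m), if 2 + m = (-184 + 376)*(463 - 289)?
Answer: 5/167254 ≈ 2.9895e-5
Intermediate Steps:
m = 33406 (m = -2 + (-184 + 376)*(463 - 289) = -2 + 192*174 = -2 + 33408 = 33406)
1/(-224/(-5 + 0) + m) = 1/(-224/(-5 + 0) + 33406) = 1/(-224/(-5) + 33406) = 1/(-224*(-⅕) + 33406) = 1/(224/5 + 33406) = 1/(167254/5) = 5/167254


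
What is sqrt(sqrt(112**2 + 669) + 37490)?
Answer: sqrt(37490 + sqrt(13213)) ≈ 193.92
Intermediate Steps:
sqrt(sqrt(112**2 + 669) + 37490) = sqrt(sqrt(12544 + 669) + 37490) = sqrt(sqrt(13213) + 37490) = sqrt(37490 + sqrt(13213))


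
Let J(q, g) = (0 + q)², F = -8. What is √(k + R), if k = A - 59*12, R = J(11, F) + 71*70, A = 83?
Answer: √4466 ≈ 66.828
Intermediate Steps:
J(q, g) = q²
R = 5091 (R = 11² + 71*70 = 121 + 4970 = 5091)
k = -625 (k = 83 - 59*12 = 83 - 708 = -625)
√(k + R) = √(-625 + 5091) = √4466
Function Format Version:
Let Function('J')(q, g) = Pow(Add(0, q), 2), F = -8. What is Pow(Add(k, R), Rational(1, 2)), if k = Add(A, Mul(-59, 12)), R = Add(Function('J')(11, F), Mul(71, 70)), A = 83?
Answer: Pow(4466, Rational(1, 2)) ≈ 66.828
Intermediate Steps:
Function('J')(q, g) = Pow(q, 2)
R = 5091 (R = Add(Pow(11, 2), Mul(71, 70)) = Add(121, 4970) = 5091)
k = -625 (k = Add(83, Mul(-59, 12)) = Add(83, -708) = -625)
Pow(Add(k, R), Rational(1, 2)) = Pow(Add(-625, 5091), Rational(1, 2)) = Pow(4466, Rational(1, 2))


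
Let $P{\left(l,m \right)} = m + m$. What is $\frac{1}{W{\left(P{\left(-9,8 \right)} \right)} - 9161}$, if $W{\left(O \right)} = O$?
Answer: $- \frac{1}{9145} \approx -0.00010935$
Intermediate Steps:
$P{\left(l,m \right)} = 2 m$
$\frac{1}{W{\left(P{\left(-9,8 \right)} \right)} - 9161} = \frac{1}{2 \cdot 8 - 9161} = \frac{1}{16 - 9161} = \frac{1}{-9145} = - \frac{1}{9145}$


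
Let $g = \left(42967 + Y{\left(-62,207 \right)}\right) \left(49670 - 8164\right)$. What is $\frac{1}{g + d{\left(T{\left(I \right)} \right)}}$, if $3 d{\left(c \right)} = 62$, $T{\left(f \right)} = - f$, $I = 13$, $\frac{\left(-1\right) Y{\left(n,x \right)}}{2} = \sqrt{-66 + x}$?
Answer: $\frac{2006311863}{3578032055018176286} + \frac{186777 \sqrt{141}}{7156064110036352572} \approx 5.6104 \cdot 10^{-10}$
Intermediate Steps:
$Y{\left(n,x \right)} = - 2 \sqrt{-66 + x}$
$d{\left(c \right)} = \frac{62}{3}$ ($d{\left(c \right)} = \frac{1}{3} \cdot 62 = \frac{62}{3}$)
$g = 1783388302 - 83012 \sqrt{141}$ ($g = \left(42967 - 2 \sqrt{-66 + 207}\right) \left(49670 - 8164\right) = \left(42967 - 2 \sqrt{141}\right) 41506 = 1783388302 - 83012 \sqrt{141} \approx 1.7824 \cdot 10^{9}$)
$\frac{1}{g + d{\left(T{\left(I \right)} \right)}} = \frac{1}{\left(1783388302 - 83012 \sqrt{141}\right) + \frac{62}{3}} = \frac{1}{\frac{5350164968}{3} - 83012 \sqrt{141}}$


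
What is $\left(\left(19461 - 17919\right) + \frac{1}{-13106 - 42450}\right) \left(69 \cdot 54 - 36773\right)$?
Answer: $- \frac{2831048948497}{55556} \approx -5.0958 \cdot 10^{7}$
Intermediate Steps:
$\left(\left(19461 - 17919\right) + \frac{1}{-13106 - 42450}\right) \left(69 \cdot 54 - 36773\right) = \left(\left(19461 - 17919\right) + \frac{1}{-55556}\right) \left(3726 - 36773\right) = \left(1542 - \frac{1}{55556}\right) \left(-33047\right) = \frac{85667351}{55556} \left(-33047\right) = - \frac{2831048948497}{55556}$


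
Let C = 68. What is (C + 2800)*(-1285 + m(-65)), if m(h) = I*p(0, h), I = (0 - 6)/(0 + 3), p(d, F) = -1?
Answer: -3679644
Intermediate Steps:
I = -2 (I = -6/3 = -6*⅓ = -2)
m(h) = 2 (m(h) = -2*(-1) = 2)
(C + 2800)*(-1285 + m(-65)) = (68 + 2800)*(-1285 + 2) = 2868*(-1283) = -3679644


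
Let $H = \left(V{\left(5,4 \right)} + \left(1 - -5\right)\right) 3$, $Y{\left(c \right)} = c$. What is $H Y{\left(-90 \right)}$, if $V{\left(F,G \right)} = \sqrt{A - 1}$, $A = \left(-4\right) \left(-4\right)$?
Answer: $-1620 - 270 \sqrt{15} \approx -2665.7$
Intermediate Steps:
$A = 16$
$V{\left(F,G \right)} = \sqrt{15}$ ($V{\left(F,G \right)} = \sqrt{16 - 1} = \sqrt{15}$)
$H = 18 + 3 \sqrt{15}$ ($H = \left(\sqrt{15} + \left(1 - -5\right)\right) 3 = \left(\sqrt{15} + \left(1 + 5\right)\right) 3 = \left(\sqrt{15} + 6\right) 3 = \left(6 + \sqrt{15}\right) 3 = 18 + 3 \sqrt{15} \approx 29.619$)
$H Y{\left(-90 \right)} = \left(18 + 3 \sqrt{15}\right) \left(-90\right) = -1620 - 270 \sqrt{15}$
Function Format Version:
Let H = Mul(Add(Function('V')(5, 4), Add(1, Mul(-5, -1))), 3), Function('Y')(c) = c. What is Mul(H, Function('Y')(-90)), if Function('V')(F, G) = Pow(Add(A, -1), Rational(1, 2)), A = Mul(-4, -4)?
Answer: Add(-1620, Mul(-270, Pow(15, Rational(1, 2)))) ≈ -2665.7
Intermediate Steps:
A = 16
Function('V')(F, G) = Pow(15, Rational(1, 2)) (Function('V')(F, G) = Pow(Add(16, -1), Rational(1, 2)) = Pow(15, Rational(1, 2)))
H = Add(18, Mul(3, Pow(15, Rational(1, 2)))) (H = Mul(Add(Pow(15, Rational(1, 2)), Add(1, Mul(-5, -1))), 3) = Mul(Add(Pow(15, Rational(1, 2)), Add(1, 5)), 3) = Mul(Add(Pow(15, Rational(1, 2)), 6), 3) = Mul(Add(6, Pow(15, Rational(1, 2))), 3) = Add(18, Mul(3, Pow(15, Rational(1, 2)))) ≈ 29.619)
Mul(H, Function('Y')(-90)) = Mul(Add(18, Mul(3, Pow(15, Rational(1, 2)))), -90) = Add(-1620, Mul(-270, Pow(15, Rational(1, 2))))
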